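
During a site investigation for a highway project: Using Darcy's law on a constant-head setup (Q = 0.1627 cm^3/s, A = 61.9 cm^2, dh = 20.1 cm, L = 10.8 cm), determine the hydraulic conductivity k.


Compute hydraulic gradient:
i = dh / L = 20.1 / 10.8 = 1.86111
Then apply Darcy's law:
k = Q / (A * i)
k = 0.1627 / (61.9 * 1.86111)
k = 0.1627 / 115.203
k = 0.001412 cm/s


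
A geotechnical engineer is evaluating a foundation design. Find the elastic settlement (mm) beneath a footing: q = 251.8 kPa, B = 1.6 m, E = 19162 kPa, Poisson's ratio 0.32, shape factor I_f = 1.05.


Using Se = q * B * (1 - nu^2) * I_f / E
1 - nu^2 = 1 - 0.32^2 = 0.8976
Se = 251.8 * 1.6 * 0.8976 * 1.05 / 19162
Se = 0.019816 m
Convert to mm: Se = 0.019816 * 1000 = 19.816 mm


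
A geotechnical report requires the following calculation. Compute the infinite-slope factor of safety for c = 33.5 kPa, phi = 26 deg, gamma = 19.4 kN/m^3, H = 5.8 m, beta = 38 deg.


Using Fs = c / (gamma*H*sin(beta)*cos(beta)) + tan(phi)/tan(beta)
Cohesion contribution = 33.5 / (19.4*5.8*sin(38)*cos(38))
Cohesion contribution = 0.613679
Friction contribution = tan(26)/tan(38) = 0.624269
Fs = 0.613679 + 0.624269
Fs = 1.238


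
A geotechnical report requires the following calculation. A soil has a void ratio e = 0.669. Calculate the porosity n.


Using the relation n = e / (1 + e)
n = 0.669 / (1 + 0.669)
n = 0.669 / 1.669
n = 0.4008


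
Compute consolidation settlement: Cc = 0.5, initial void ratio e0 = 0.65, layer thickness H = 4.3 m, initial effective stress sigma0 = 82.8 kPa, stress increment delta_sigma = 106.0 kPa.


Using Sc = Cc * H / (1 + e0) * log10((sigma0 + delta_sigma) / sigma0)
Stress ratio = (82.8 + 106.0) / 82.8 = 2.28019
log10(2.28019) = 0.357972
Cc * H / (1 + e0) = 0.5 * 4.3 / (1 + 0.65) = 1.30303
Sc = 1.30303 * 0.357972
Sc = 0.4664 m


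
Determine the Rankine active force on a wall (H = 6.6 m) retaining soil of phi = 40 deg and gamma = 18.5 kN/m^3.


Compute active earth pressure coefficient:
Ka = tan^2(45 - phi/2) = tan^2(25.0) = 0.217443
Compute active force:
Pa = 0.5 * Ka * gamma * H^2
Pa = 0.5 * 0.217443 * 18.5 * 6.6^2
Pa = 87.61 kN/m


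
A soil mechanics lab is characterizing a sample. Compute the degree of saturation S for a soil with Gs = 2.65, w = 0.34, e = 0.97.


Using S = Gs * w / e
S = 2.65 * 0.34 / 0.97
S = 0.9289


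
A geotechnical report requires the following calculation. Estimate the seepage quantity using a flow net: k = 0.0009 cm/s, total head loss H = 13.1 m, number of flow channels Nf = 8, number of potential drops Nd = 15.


Result: 6.288e-05 m^3/s per m

Derivation:
Convert k to m/s for unit consistency with H:
k = 0.0009 cm/s = 0.0009 / 100 m/s = 9e-06 m/s
Using q = k * H * Nf / Nd
Nf / Nd = 8 / 15 = 0.5333
q = 9e-06 * 13.1 * 0.5333
q = 6.288e-05 m^3/s per m


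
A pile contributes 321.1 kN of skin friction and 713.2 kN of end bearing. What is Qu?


Using Qu = Qf + Qb
Qu = 321.1 + 713.2
Qu = 1034.3 kN


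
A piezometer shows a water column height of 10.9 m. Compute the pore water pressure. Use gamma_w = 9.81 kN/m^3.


Result: 106.93 kPa

Derivation:
Using u = gamma_w * h_w
u = 9.81 * 10.9
u = 106.93 kPa


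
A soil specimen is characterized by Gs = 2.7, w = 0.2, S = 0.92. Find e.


Result: 0.587

Derivation:
Using the relation e = Gs * w / S
e = 2.7 * 0.2 / 0.92
e = 0.587


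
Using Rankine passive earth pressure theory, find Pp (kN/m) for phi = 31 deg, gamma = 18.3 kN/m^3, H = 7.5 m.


Compute passive earth pressure coefficient:
Kp = tan^2(45 + phi/2) = tan^2(60.5) = 3.124035
Compute passive force:
Pp = 0.5 * Kp * gamma * H^2
Pp = 0.5 * 3.124035 * 18.3 * 7.5^2
Pp = 1607.9 kN/m


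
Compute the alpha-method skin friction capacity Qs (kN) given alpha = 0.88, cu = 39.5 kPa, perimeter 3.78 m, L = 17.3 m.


Using Qs = alpha * cu * perimeter * L
Qs = 0.88 * 39.5 * 3.78 * 17.3
Qs = 2273.1 kN


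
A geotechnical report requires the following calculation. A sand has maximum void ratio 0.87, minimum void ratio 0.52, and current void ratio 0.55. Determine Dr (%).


Using Dr = (e_max - e) / (e_max - e_min) * 100
e_max - e = 0.87 - 0.55 = 0.32
e_max - e_min = 0.87 - 0.52 = 0.35
Dr = 0.32 / 0.35 * 100
Dr = 91.43 %


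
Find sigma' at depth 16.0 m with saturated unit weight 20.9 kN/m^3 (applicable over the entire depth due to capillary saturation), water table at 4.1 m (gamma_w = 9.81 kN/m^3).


Result: 217.66 kPa

Derivation:
Total stress = gamma_sat * depth
sigma = 20.9 * 16.0 = 334.4 kPa
Pore water pressure u = gamma_w * (depth - d_wt)
u = 9.81 * (16.0 - 4.1) = 116.739 kPa
Effective stress = sigma - u
sigma' = 334.4 - 116.739 = 217.66 kPa


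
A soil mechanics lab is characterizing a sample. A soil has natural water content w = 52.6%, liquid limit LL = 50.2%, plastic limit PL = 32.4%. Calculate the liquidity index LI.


First compute the plasticity index:
PI = LL - PL = 50.2 - 32.4 = 17.8
Then compute the liquidity index:
LI = (w - PL) / PI
LI = (52.6 - 32.4) / 17.8
LI = 1.135


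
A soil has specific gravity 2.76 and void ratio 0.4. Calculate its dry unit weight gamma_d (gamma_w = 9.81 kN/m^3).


Using gamma_d = Gs * gamma_w / (1 + e)
gamma_d = 2.76 * 9.81 / (1 + 0.4)
gamma_d = 2.76 * 9.81 / 1.4
gamma_d = 19.34 kN/m^3


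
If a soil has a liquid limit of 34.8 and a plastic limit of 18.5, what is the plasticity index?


Using PI = LL - PL
PI = 34.8 - 18.5
PI = 16.3


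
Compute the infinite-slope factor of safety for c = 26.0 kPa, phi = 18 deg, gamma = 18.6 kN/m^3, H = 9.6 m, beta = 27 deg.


Using Fs = c / (gamma*H*sin(beta)*cos(beta)) + tan(phi)/tan(beta)
Cohesion contribution = 26.0 / (18.6*9.6*sin(27)*cos(27))
Cohesion contribution = 0.359966
Friction contribution = tan(18)/tan(27) = 0.637691
Fs = 0.359966 + 0.637691
Fs = 0.998


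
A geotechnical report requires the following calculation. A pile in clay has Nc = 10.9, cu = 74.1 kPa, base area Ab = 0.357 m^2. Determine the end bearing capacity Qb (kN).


Result: 288.35 kN

Derivation:
Using Qb = Nc * cu * Ab
Qb = 10.9 * 74.1 * 0.357
Qb = 288.35 kN


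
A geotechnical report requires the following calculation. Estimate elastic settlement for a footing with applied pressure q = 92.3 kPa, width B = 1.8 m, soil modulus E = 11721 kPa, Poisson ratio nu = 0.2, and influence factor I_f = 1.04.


Result: 14.152 mm

Derivation:
Using Se = q * B * (1 - nu^2) * I_f / E
1 - nu^2 = 1 - 0.2^2 = 0.96
Se = 92.3 * 1.8 * 0.96 * 1.04 / 11721
Se = 0.014152 m
Convert to mm: Se = 0.014152 * 1000 = 14.152 mm


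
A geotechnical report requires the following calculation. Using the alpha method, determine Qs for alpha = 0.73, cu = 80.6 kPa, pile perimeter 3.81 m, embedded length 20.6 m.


Using Qs = alpha * cu * perimeter * L
Qs = 0.73 * 80.6 * 3.81 * 20.6
Qs = 4617.96 kN


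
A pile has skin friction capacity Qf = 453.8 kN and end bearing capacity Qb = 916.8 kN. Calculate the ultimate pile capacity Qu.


Result: 1370.6 kN

Derivation:
Using Qu = Qf + Qb
Qu = 453.8 + 916.8
Qu = 1370.6 kN


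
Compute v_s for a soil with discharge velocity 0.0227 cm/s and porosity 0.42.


Using v_s = v_d / n
v_s = 0.0227 / 0.42
v_s = 0.05405 cm/s


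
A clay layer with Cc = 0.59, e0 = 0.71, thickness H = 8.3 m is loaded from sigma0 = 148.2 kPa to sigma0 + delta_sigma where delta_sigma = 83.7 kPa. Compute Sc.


Result: 0.5569 m

Derivation:
Using Sc = Cc * H / (1 + e0) * log10((sigma0 + delta_sigma) / sigma0)
Stress ratio = (148.2 + 83.7) / 148.2 = 1.56478
log10(1.56478) = 0.194453
Cc * H / (1 + e0) = 0.59 * 8.3 / (1 + 0.71) = 2.86374
Sc = 2.86374 * 0.194453
Sc = 0.5569 m


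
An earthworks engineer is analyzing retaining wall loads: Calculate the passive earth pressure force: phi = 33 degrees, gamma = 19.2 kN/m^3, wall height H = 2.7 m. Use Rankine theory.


Result: 237.39 kN/m

Derivation:
Compute passive earth pressure coefficient:
Kp = tan^2(45 + phi/2) = tan^2(61.5) = 3.39212
Compute passive force:
Pp = 0.5 * Kp * gamma * H^2
Pp = 0.5 * 3.39212 * 19.2 * 2.7^2
Pp = 237.39 kN/m


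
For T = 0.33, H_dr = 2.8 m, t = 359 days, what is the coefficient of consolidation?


Result: 0.00721 m^2/day

Derivation:
Using cv = T * H_dr^2 / t
H_dr^2 = 2.8^2 = 7.84
cv = 0.33 * 7.84 / 359
cv = 0.00721 m^2/day


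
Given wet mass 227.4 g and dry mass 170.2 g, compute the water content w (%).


Using w = (m_wet - m_dry) / m_dry * 100
m_wet - m_dry = 227.4 - 170.2 = 57.2 g
w = 57.2 / 170.2 * 100
w = 33.61 %


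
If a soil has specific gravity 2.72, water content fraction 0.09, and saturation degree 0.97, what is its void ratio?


Using the relation e = Gs * w / S
e = 2.72 * 0.09 / 0.97
e = 0.2524


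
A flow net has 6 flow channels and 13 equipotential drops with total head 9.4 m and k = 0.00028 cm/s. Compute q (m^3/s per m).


Result: 1.215e-05 m^3/s per m

Derivation:
Convert k to m/s for unit consistency with H:
k = 0.00028 cm/s = 0.00028 / 100 m/s = 2.8e-06 m/s
Using q = k * H * Nf / Nd
Nf / Nd = 6 / 13 = 0.4615
q = 2.8e-06 * 9.4 * 0.4615
q = 1.215e-05 m^3/s per m


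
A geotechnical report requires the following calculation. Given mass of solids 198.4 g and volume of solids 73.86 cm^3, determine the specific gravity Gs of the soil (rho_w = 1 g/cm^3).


Using Gs = m_s / (V_s * rho_w)
Since rho_w = 1 g/cm^3:
Gs = 198.4 / 73.86
Gs = 2.686


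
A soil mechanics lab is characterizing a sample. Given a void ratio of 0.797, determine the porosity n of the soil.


Using the relation n = e / (1 + e)
n = 0.797 / (1 + 0.797)
n = 0.797 / 1.797
n = 0.4435


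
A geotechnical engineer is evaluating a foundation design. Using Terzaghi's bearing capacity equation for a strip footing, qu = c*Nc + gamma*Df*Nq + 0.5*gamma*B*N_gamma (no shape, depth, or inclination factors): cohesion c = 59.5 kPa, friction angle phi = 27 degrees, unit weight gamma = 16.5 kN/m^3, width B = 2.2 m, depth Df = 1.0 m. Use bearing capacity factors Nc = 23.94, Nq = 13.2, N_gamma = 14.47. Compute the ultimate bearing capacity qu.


Result: 1904.86 kPa

Derivation:
Compute qu = c*Nc + gamma*Df*Nq + 0.5*gamma*B*N_gamma
Term 1: 59.5 * 23.94 = 1424.43
Term 2: 16.5 * 1.0 * 13.2 = 217.8
Term 3: 0.5 * 16.5 * 2.2 * 14.47 = 262.6305
qu = 1424.43 + 217.8 + 262.6305
qu = 1904.86 kPa


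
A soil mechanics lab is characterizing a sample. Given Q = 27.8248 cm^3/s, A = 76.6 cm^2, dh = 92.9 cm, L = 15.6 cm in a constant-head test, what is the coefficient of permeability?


Result: 0.060998 cm/s

Derivation:
Compute hydraulic gradient:
i = dh / L = 92.9 / 15.6 = 5.95513
Then apply Darcy's law:
k = Q / (A * i)
k = 27.8248 / (76.6 * 5.95513)
k = 27.8248 / 456.163
k = 0.060998 cm/s


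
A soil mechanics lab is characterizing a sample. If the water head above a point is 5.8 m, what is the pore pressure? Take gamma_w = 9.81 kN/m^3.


Using u = gamma_w * h_w
u = 9.81 * 5.8
u = 56.9 kPa


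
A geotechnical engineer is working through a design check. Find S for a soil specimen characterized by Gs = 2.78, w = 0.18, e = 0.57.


Using S = Gs * w / e
S = 2.78 * 0.18 / 0.57
S = 0.8779


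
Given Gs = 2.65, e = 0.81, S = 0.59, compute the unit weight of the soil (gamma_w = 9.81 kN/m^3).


Using gamma = gamma_w * (Gs + S*e) / (1 + e)
Numerator: Gs + S*e = 2.65 + 0.59*0.81 = 3.1279
Denominator: 1 + e = 1 + 0.81 = 1.81
gamma = 9.81 * 3.1279 / 1.81
gamma = 16.953 kN/m^3


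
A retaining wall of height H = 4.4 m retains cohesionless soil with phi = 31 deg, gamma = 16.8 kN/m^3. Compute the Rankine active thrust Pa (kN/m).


Result: 52.06 kN/m

Derivation:
Compute active earth pressure coefficient:
Ka = tan^2(45 - phi/2) = tan^2(29.5) = 0.320099
Compute active force:
Pa = 0.5 * Ka * gamma * H^2
Pa = 0.5 * 0.320099 * 16.8 * 4.4^2
Pa = 52.06 kN/m


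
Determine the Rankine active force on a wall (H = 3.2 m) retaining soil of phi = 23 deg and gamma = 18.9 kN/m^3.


Compute active earth pressure coefficient:
Ka = tan^2(45 - phi/2) = tan^2(33.5) = 0.438092
Compute active force:
Pa = 0.5 * Ka * gamma * H^2
Pa = 0.5 * 0.438092 * 18.9 * 3.2^2
Pa = 42.39 kN/m


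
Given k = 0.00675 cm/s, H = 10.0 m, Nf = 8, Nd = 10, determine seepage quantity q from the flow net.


Convert k to m/s for unit consistency with H:
k = 0.00675 cm/s = 0.00675 / 100 m/s = 6.75e-05 m/s
Using q = k * H * Nf / Nd
Nf / Nd = 8 / 10 = 0.8
q = 6.75e-05 * 10.0 * 0.8
q = 0.00054 m^3/s per m


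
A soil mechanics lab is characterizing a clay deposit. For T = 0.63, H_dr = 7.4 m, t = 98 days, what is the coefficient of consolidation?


Using cv = T * H_dr^2 / t
H_dr^2 = 7.4^2 = 54.76
cv = 0.63 * 54.76 / 98
cv = 0.35203 m^2/day


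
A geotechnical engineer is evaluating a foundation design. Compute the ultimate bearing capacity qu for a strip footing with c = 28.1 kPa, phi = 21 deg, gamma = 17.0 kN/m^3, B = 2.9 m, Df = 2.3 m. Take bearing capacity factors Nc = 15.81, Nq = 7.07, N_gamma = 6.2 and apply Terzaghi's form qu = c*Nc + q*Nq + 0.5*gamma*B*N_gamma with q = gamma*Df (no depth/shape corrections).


Result: 873.53 kPa

Derivation:
Compute qu = c*Nc + gamma*Df*Nq + 0.5*gamma*B*N_gamma
Term 1: 28.1 * 15.81 = 444.261
Term 2: 17.0 * 2.3 * 7.07 = 276.437
Term 3: 0.5 * 17.0 * 2.9 * 6.2 = 152.83
qu = 444.261 + 276.437 + 152.83
qu = 873.53 kPa


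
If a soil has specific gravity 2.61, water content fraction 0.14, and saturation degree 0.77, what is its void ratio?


Result: 0.4745

Derivation:
Using the relation e = Gs * w / S
e = 2.61 * 0.14 / 0.77
e = 0.4745


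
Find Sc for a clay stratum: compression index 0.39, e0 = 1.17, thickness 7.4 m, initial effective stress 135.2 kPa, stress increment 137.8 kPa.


Result: 0.4059 m

Derivation:
Using Sc = Cc * H / (1 + e0) * log10((sigma0 + delta_sigma) / sigma0)
Stress ratio = (135.2 + 137.8) / 135.2 = 2.01923
log10(2.01923) = 0.305186
Cc * H / (1 + e0) = 0.39 * 7.4 / (1 + 1.17) = 1.32995
Sc = 1.32995 * 0.305186
Sc = 0.4059 m


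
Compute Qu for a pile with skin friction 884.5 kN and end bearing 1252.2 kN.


Result: 2136.7 kN

Derivation:
Using Qu = Qf + Qb
Qu = 884.5 + 1252.2
Qu = 2136.7 kN


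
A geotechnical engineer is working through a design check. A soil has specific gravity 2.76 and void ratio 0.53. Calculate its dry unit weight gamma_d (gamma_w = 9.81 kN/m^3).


Using gamma_d = Gs * gamma_w / (1 + e)
gamma_d = 2.76 * 9.81 / (1 + 0.53)
gamma_d = 2.76 * 9.81 / 1.53
gamma_d = 17.696 kN/m^3


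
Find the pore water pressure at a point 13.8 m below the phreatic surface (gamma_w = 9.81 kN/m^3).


Using u = gamma_w * h_w
u = 9.81 * 13.8
u = 135.38 kPa


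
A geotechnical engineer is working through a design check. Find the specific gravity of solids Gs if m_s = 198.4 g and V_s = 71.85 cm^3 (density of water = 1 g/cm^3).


Result: 2.761

Derivation:
Using Gs = m_s / (V_s * rho_w)
Since rho_w = 1 g/cm^3:
Gs = 198.4 / 71.85
Gs = 2.761


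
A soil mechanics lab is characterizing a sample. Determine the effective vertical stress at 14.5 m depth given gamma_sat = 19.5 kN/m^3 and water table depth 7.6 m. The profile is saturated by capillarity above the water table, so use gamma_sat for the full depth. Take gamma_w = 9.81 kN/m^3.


Total stress = gamma_sat * depth
sigma = 19.5 * 14.5 = 282.75 kPa
Pore water pressure u = gamma_w * (depth - d_wt)
u = 9.81 * (14.5 - 7.6) = 67.689 kPa
Effective stress = sigma - u
sigma' = 282.75 - 67.689 = 215.06 kPa


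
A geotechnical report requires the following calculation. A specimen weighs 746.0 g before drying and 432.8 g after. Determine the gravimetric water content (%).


Using w = (m_wet - m_dry) / m_dry * 100
m_wet - m_dry = 746.0 - 432.8 = 313.2 g
w = 313.2 / 432.8 * 100
w = 72.37 %


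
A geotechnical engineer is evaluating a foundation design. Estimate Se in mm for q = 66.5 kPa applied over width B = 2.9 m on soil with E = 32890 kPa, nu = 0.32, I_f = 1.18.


Result: 6.21 mm

Derivation:
Using Se = q * B * (1 - nu^2) * I_f / E
1 - nu^2 = 1 - 0.32^2 = 0.8976
Se = 66.5 * 2.9 * 0.8976 * 1.18 / 32890
Se = 0.006210 m
Convert to mm: Se = 0.006210 * 1000 = 6.21 mm


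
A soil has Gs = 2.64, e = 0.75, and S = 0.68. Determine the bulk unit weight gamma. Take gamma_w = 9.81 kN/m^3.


Using gamma = gamma_w * (Gs + S*e) / (1 + e)
Numerator: Gs + S*e = 2.64 + 0.68*0.75 = 3.15
Denominator: 1 + e = 1 + 0.75 = 1.75
gamma = 9.81 * 3.15 / 1.75
gamma = 17.658 kN/m^3


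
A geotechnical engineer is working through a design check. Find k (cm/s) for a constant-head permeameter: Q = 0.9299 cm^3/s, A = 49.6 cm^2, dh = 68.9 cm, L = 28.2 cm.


Compute hydraulic gradient:
i = dh / L = 68.9 / 28.2 = 2.44326
Then apply Darcy's law:
k = Q / (A * i)
k = 0.9299 / (49.6 * 2.44326)
k = 0.9299 / 121.186
k = 0.007673 cm/s


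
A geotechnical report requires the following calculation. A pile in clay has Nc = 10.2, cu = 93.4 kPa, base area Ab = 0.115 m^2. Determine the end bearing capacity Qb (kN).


Using Qb = Nc * cu * Ab
Qb = 10.2 * 93.4 * 0.115
Qb = 109.56 kN


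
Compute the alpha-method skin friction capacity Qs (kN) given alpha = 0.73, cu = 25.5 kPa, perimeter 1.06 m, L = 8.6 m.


Result: 169.69 kN

Derivation:
Using Qs = alpha * cu * perimeter * L
Qs = 0.73 * 25.5 * 1.06 * 8.6
Qs = 169.69 kN


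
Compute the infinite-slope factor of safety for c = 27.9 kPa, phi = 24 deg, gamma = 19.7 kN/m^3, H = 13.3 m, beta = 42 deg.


Result: 0.709

Derivation:
Using Fs = c / (gamma*H*sin(beta)*cos(beta)) + tan(phi)/tan(beta)
Cohesion contribution = 27.9 / (19.7*13.3*sin(42)*cos(42))
Cohesion contribution = 0.214142
Friction contribution = tan(24)/tan(42) = 0.494477
Fs = 0.214142 + 0.494477
Fs = 0.709


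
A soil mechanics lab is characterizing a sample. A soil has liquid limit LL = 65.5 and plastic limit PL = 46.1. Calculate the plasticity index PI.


Using PI = LL - PL
PI = 65.5 - 46.1
PI = 19.4


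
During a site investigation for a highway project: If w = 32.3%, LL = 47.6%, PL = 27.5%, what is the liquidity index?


Result: 0.239

Derivation:
First compute the plasticity index:
PI = LL - PL = 47.6 - 27.5 = 20.1
Then compute the liquidity index:
LI = (w - PL) / PI
LI = (32.3 - 27.5) / 20.1
LI = 0.239


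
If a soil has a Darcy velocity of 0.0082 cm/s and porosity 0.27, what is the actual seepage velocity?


Using v_s = v_d / n
v_s = 0.0082 / 0.27
v_s = 0.03037 cm/s


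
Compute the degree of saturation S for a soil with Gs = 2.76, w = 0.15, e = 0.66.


Using S = Gs * w / e
S = 2.76 * 0.15 / 0.66
S = 0.6273


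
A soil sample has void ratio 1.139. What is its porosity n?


Using the relation n = e / (1 + e)
n = 1.139 / (1 + 1.139)
n = 1.139 / 2.139
n = 0.5325


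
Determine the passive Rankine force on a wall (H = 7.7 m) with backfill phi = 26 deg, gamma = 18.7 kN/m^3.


Result: 1419.76 kN/m

Derivation:
Compute passive earth pressure coefficient:
Kp = tan^2(45 + phi/2) = tan^2(58.0) = 2.561071
Compute passive force:
Pp = 0.5 * Kp * gamma * H^2
Pp = 0.5 * 2.561071 * 18.7 * 7.7^2
Pp = 1419.76 kN/m


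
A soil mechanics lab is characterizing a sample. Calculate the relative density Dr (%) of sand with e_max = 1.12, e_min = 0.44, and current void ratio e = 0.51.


Using Dr = (e_max - e) / (e_max - e_min) * 100
e_max - e = 1.12 - 0.51 = 0.61
e_max - e_min = 1.12 - 0.44 = 0.68
Dr = 0.61 / 0.68 * 100
Dr = 89.71 %


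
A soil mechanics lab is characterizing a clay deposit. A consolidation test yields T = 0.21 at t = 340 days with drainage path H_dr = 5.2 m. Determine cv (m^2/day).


Using cv = T * H_dr^2 / t
H_dr^2 = 5.2^2 = 27.04
cv = 0.21 * 27.04 / 340
cv = 0.0167 m^2/day


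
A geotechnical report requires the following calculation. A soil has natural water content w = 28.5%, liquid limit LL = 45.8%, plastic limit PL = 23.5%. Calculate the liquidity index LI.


First compute the plasticity index:
PI = LL - PL = 45.8 - 23.5 = 22.3
Then compute the liquidity index:
LI = (w - PL) / PI
LI = (28.5 - 23.5) / 22.3
LI = 0.224


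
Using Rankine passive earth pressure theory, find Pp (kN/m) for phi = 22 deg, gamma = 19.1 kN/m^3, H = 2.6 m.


Compute passive earth pressure coefficient:
Kp = tan^2(45 + phi/2) = tan^2(56.0) = 2.197987
Compute passive force:
Pp = 0.5 * Kp * gamma * H^2
Pp = 0.5 * 2.197987 * 19.1 * 2.6^2
Pp = 141.9 kN/m


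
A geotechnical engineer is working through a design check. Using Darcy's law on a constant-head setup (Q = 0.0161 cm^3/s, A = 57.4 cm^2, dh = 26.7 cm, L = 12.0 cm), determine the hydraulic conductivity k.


Result: 0.000126 cm/s

Derivation:
Compute hydraulic gradient:
i = dh / L = 26.7 / 12.0 = 2.225
Then apply Darcy's law:
k = Q / (A * i)
k = 0.0161 / (57.4 * 2.225)
k = 0.0161 / 127.715
k = 0.000126 cm/s


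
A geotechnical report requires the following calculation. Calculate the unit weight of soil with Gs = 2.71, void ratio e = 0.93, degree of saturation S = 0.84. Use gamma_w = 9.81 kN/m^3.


Result: 17.745 kN/m^3

Derivation:
Using gamma = gamma_w * (Gs + S*e) / (1 + e)
Numerator: Gs + S*e = 2.71 + 0.84*0.93 = 3.4912
Denominator: 1 + e = 1 + 0.93 = 1.93
gamma = 9.81 * 3.4912 / 1.93
gamma = 17.745 kN/m^3


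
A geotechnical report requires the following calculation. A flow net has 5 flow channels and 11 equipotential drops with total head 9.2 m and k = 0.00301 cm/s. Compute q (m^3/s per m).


Convert k to m/s for unit consistency with H:
k = 0.00301 cm/s = 0.00301 / 100 m/s = 3.01e-05 m/s
Using q = k * H * Nf / Nd
Nf / Nd = 5 / 11 = 0.4545
q = 3.01e-05 * 9.2 * 0.4545
q = 0.0001259 m^3/s per m


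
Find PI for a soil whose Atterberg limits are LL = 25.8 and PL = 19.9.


Result: 5.9

Derivation:
Using PI = LL - PL
PI = 25.8 - 19.9
PI = 5.9


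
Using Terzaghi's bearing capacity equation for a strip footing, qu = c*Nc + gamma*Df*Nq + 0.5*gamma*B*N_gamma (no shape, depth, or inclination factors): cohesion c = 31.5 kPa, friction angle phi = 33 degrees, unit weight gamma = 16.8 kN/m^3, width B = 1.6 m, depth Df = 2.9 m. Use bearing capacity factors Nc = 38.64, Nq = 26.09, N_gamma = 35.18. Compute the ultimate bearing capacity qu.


Result: 2961.08 kPa

Derivation:
Compute qu = c*Nc + gamma*Df*Nq + 0.5*gamma*B*N_gamma
Term 1: 31.5 * 38.64 = 1217.16
Term 2: 16.8 * 2.9 * 26.09 = 1271.1048
Term 3: 0.5 * 16.8 * 1.6 * 35.18 = 472.8192
qu = 1217.16 + 1271.1048 + 472.8192
qu = 2961.08 kPa


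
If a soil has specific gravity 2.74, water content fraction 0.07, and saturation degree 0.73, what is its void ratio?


Using the relation e = Gs * w / S
e = 2.74 * 0.07 / 0.73
e = 0.2627


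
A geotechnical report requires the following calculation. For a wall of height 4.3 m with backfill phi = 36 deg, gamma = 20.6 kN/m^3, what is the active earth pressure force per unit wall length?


Compute active earth pressure coefficient:
Ka = tan^2(45 - phi/2) = tan^2(27.0) = 0.259616
Compute active force:
Pa = 0.5 * Ka * gamma * H^2
Pa = 0.5 * 0.259616 * 20.6 * 4.3^2
Pa = 49.44 kN/m


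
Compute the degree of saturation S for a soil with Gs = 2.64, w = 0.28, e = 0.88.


Using S = Gs * w / e
S = 2.64 * 0.28 / 0.88
S = 0.84


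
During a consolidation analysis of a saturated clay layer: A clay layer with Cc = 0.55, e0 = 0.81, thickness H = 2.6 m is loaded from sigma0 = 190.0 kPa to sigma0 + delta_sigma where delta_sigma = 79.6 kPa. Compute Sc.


Using Sc = Cc * H / (1 + e0) * log10((sigma0 + delta_sigma) / sigma0)
Stress ratio = (190.0 + 79.6) / 190.0 = 1.41895
log10(1.41895) = 0.151966
Cc * H / (1 + e0) = 0.55 * 2.6 / (1 + 0.81) = 0.790055
Sc = 0.790055 * 0.151966
Sc = 0.1201 m


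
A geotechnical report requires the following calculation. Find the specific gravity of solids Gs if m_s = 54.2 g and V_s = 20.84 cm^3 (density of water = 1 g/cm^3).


Using Gs = m_s / (V_s * rho_w)
Since rho_w = 1 g/cm^3:
Gs = 54.2 / 20.84
Gs = 2.601


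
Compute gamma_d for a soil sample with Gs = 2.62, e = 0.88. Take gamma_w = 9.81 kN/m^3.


Using gamma_d = Gs * gamma_w / (1 + e)
gamma_d = 2.62 * 9.81 / (1 + 0.88)
gamma_d = 2.62 * 9.81 / 1.88
gamma_d = 13.671 kN/m^3


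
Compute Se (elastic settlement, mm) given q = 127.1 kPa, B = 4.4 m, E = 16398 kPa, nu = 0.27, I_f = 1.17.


Using Se = q * B * (1 - nu^2) * I_f / E
1 - nu^2 = 1 - 0.27^2 = 0.9271
Se = 127.1 * 4.4 * 0.9271 * 1.17 / 16398
Se = 0.036993 m
Convert to mm: Se = 0.036993 * 1000 = 36.993 mm


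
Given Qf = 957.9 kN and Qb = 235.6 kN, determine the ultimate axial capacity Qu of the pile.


Using Qu = Qf + Qb
Qu = 957.9 + 235.6
Qu = 1193.5 kN


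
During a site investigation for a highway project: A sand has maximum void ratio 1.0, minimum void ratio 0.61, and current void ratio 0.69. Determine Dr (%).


Using Dr = (e_max - e) / (e_max - e_min) * 100
e_max - e = 1.0 - 0.69 = 0.31
e_max - e_min = 1.0 - 0.61 = 0.39
Dr = 0.31 / 0.39 * 100
Dr = 79.49 %


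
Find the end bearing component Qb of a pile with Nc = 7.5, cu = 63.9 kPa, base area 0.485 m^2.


Using Qb = Nc * cu * Ab
Qb = 7.5 * 63.9 * 0.485
Qb = 232.44 kN


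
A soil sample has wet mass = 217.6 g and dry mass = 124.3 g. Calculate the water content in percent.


Using w = (m_wet - m_dry) / m_dry * 100
m_wet - m_dry = 217.6 - 124.3 = 93.3 g
w = 93.3 / 124.3 * 100
w = 75.06 %


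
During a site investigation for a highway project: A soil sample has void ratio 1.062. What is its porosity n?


Using the relation n = e / (1 + e)
n = 1.062 / (1 + 1.062)
n = 1.062 / 2.062
n = 0.515


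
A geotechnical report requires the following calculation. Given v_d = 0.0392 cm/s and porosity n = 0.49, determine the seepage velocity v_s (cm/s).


Using v_s = v_d / n
v_s = 0.0392 / 0.49
v_s = 0.08 cm/s


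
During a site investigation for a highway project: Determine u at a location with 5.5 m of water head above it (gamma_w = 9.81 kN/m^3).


Using u = gamma_w * h_w
u = 9.81 * 5.5
u = 53.96 kPa


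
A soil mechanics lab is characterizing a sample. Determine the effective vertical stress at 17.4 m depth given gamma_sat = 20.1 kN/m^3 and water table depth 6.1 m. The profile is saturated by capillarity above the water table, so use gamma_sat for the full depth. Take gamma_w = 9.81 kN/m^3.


Total stress = gamma_sat * depth
sigma = 20.1 * 17.4 = 349.74 kPa
Pore water pressure u = gamma_w * (depth - d_wt)
u = 9.81 * (17.4 - 6.1) = 110.853 kPa
Effective stress = sigma - u
sigma' = 349.74 - 110.853 = 238.89 kPa


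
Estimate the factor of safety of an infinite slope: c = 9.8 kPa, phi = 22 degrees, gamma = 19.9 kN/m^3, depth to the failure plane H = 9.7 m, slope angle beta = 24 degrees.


Using Fs = c / (gamma*H*sin(beta)*cos(beta)) + tan(phi)/tan(beta)
Cohesion contribution = 9.8 / (19.9*9.7*sin(24)*cos(24))
Cohesion contribution = 0.136634
Friction contribution = tan(22)/tan(24) = 0.907458
Fs = 0.136634 + 0.907458
Fs = 1.044


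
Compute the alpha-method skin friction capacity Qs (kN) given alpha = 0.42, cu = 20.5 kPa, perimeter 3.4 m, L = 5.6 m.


Using Qs = alpha * cu * perimeter * L
Qs = 0.42 * 20.5 * 3.4 * 5.6
Qs = 163.93 kN


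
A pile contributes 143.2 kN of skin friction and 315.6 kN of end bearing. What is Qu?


Using Qu = Qf + Qb
Qu = 143.2 + 315.6
Qu = 458.8 kN


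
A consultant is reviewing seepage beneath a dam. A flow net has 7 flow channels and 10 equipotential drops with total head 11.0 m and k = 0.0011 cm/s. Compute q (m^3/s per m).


Convert k to m/s for unit consistency with H:
k = 0.0011 cm/s = 0.0011 / 100 m/s = 1.1e-05 m/s
Using q = k * H * Nf / Nd
Nf / Nd = 7 / 10 = 0.7
q = 1.1e-05 * 11.0 * 0.7
q = 8.47e-05 m^3/s per m


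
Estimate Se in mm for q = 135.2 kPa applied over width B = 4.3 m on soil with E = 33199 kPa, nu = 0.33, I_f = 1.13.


Using Se = q * B * (1 - nu^2) * I_f / E
1 - nu^2 = 1 - 0.33^2 = 0.8911
Se = 135.2 * 4.3 * 0.8911 * 1.13 / 33199
Se = 0.017633 m
Convert to mm: Se = 0.017633 * 1000 = 17.633 mm


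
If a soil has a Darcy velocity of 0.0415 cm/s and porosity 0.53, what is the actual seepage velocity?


Result: 0.0783 cm/s

Derivation:
Using v_s = v_d / n
v_s = 0.0415 / 0.53
v_s = 0.0783 cm/s


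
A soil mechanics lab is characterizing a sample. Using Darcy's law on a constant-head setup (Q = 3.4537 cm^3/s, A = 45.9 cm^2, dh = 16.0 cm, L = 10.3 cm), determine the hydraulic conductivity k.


Compute hydraulic gradient:
i = dh / L = 16.0 / 10.3 = 1.5534
Then apply Darcy's law:
k = Q / (A * i)
k = 3.4537 / (45.9 * 1.5534)
k = 3.4537 / 71.301
k = 0.048438 cm/s


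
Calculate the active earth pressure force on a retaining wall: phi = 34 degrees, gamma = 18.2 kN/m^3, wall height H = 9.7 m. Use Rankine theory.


Compute active earth pressure coefficient:
Ka = tan^2(45 - phi/2) = tan^2(28.0) = 0.282715
Compute active force:
Pa = 0.5 * Ka * gamma * H^2
Pa = 0.5 * 0.282715 * 18.2 * 9.7^2
Pa = 242.07 kN/m


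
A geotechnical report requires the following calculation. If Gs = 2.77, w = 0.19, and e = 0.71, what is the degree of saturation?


Result: 0.7413

Derivation:
Using S = Gs * w / e
S = 2.77 * 0.19 / 0.71
S = 0.7413


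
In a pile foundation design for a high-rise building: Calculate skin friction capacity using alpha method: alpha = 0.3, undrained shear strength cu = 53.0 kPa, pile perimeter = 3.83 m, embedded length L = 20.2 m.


Result: 1230.12 kN

Derivation:
Using Qs = alpha * cu * perimeter * L
Qs = 0.3 * 53.0 * 3.83 * 20.2
Qs = 1230.12 kN


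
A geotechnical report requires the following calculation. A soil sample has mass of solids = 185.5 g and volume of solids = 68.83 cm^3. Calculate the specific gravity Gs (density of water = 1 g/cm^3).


Using Gs = m_s / (V_s * rho_w)
Since rho_w = 1 g/cm^3:
Gs = 185.5 / 68.83
Gs = 2.695


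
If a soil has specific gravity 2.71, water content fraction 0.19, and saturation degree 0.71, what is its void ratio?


Using the relation e = Gs * w / S
e = 2.71 * 0.19 / 0.71
e = 0.7252


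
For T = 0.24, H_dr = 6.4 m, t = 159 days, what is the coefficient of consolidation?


Using cv = T * H_dr^2 / t
H_dr^2 = 6.4^2 = 40.96
cv = 0.24 * 40.96 / 159
cv = 0.06183 m^2/day


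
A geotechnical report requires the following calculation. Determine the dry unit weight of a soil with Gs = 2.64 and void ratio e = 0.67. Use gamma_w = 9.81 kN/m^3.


Result: 15.508 kN/m^3

Derivation:
Using gamma_d = Gs * gamma_w / (1 + e)
gamma_d = 2.64 * 9.81 / (1 + 0.67)
gamma_d = 2.64 * 9.81 / 1.67
gamma_d = 15.508 kN/m^3


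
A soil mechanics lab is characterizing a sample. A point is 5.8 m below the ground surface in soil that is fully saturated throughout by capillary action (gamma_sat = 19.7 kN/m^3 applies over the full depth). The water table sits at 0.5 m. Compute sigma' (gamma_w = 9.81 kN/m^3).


Result: 62.27 kPa

Derivation:
Total stress = gamma_sat * depth
sigma = 19.7 * 5.8 = 114.26 kPa
Pore water pressure u = gamma_w * (depth - d_wt)
u = 9.81 * (5.8 - 0.5) = 51.993 kPa
Effective stress = sigma - u
sigma' = 114.26 - 51.993 = 62.27 kPa


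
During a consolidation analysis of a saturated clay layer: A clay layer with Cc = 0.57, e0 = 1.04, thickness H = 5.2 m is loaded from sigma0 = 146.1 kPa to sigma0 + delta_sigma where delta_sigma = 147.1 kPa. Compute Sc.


Result: 0.4395 m

Derivation:
Using Sc = Cc * H / (1 + e0) * log10((sigma0 + delta_sigma) / sigma0)
Stress ratio = (146.1 + 147.1) / 146.1 = 2.00684
log10(2.00684) = 0.302514
Cc * H / (1 + e0) = 0.57 * 5.2 / (1 + 1.04) = 1.45294
Sc = 1.45294 * 0.302514
Sc = 0.4395 m


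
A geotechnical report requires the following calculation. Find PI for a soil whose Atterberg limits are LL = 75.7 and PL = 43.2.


Using PI = LL - PL
PI = 75.7 - 43.2
PI = 32.5


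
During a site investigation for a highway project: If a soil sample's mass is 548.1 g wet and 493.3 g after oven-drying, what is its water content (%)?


Using w = (m_wet - m_dry) / m_dry * 100
m_wet - m_dry = 548.1 - 493.3 = 54.8 g
w = 54.8 / 493.3 * 100
w = 11.11 %


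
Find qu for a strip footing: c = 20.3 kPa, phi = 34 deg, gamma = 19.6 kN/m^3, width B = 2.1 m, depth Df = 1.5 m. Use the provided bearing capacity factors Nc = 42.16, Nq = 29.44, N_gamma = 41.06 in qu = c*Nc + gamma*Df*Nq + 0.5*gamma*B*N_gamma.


Compute qu = c*Nc + gamma*Df*Nq + 0.5*gamma*B*N_gamma
Term 1: 20.3 * 42.16 = 855.848
Term 2: 19.6 * 1.5 * 29.44 = 865.536
Term 3: 0.5 * 19.6 * 2.1 * 41.06 = 845.0148
qu = 855.848 + 865.536 + 845.0148
qu = 2566.4 kPa


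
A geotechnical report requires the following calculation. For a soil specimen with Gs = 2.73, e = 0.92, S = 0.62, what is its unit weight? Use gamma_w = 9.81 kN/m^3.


Using gamma = gamma_w * (Gs + S*e) / (1 + e)
Numerator: Gs + S*e = 2.73 + 0.62*0.92 = 3.3004
Denominator: 1 + e = 1 + 0.92 = 1.92
gamma = 9.81 * 3.3004 / 1.92
gamma = 16.863 kN/m^3


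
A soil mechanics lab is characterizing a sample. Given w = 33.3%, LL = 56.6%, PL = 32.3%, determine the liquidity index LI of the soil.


Result: 0.041

Derivation:
First compute the plasticity index:
PI = LL - PL = 56.6 - 32.3 = 24.3
Then compute the liquidity index:
LI = (w - PL) / PI
LI = (33.3 - 32.3) / 24.3
LI = 0.041


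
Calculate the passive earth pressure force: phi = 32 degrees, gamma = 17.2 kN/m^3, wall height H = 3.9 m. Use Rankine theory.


Result: 425.72 kN/m

Derivation:
Compute passive earth pressure coefficient:
Kp = tan^2(45 + phi/2) = tan^2(61.0) = 3.254588
Compute passive force:
Pp = 0.5 * Kp * gamma * H^2
Pp = 0.5 * 3.254588 * 17.2 * 3.9^2
Pp = 425.72 kN/m


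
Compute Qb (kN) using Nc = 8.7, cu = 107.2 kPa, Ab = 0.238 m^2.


Result: 221.97 kN

Derivation:
Using Qb = Nc * cu * Ab
Qb = 8.7 * 107.2 * 0.238
Qb = 221.97 kN


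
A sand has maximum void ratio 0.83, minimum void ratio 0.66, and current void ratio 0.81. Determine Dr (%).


Using Dr = (e_max - e) / (e_max - e_min) * 100
e_max - e = 0.83 - 0.81 = 0.02
e_max - e_min = 0.83 - 0.66 = 0.17
Dr = 0.02 / 0.17 * 100
Dr = 11.76 %


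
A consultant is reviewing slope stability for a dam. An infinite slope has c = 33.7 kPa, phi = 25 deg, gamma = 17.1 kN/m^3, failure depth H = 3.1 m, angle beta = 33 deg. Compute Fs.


Using Fs = c / (gamma*H*sin(beta)*cos(beta)) + tan(phi)/tan(beta)
Cohesion contribution = 33.7 / (17.1*3.1*sin(33)*cos(33))
Cohesion contribution = 1.39178
Friction contribution = tan(25)/tan(33) = 0.718051
Fs = 1.39178 + 0.718051
Fs = 2.11


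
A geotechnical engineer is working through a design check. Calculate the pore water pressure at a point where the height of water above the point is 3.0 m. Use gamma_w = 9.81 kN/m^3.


Result: 29.43 kPa

Derivation:
Using u = gamma_w * h_w
u = 9.81 * 3.0
u = 29.43 kPa


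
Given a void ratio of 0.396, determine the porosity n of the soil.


Using the relation n = e / (1 + e)
n = 0.396 / (1 + 0.396)
n = 0.396 / 1.396
n = 0.2837


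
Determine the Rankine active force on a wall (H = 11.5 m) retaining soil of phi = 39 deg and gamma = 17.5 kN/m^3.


Result: 263.27 kN/m

Derivation:
Compute active earth pressure coefficient:
Ka = tan^2(45 - phi/2) = tan^2(25.5) = 0.227506
Compute active force:
Pa = 0.5 * Ka * gamma * H^2
Pa = 0.5 * 0.227506 * 17.5 * 11.5^2
Pa = 263.27 kN/m


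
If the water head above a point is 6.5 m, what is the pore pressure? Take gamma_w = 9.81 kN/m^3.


Using u = gamma_w * h_w
u = 9.81 * 6.5
u = 63.77 kPa


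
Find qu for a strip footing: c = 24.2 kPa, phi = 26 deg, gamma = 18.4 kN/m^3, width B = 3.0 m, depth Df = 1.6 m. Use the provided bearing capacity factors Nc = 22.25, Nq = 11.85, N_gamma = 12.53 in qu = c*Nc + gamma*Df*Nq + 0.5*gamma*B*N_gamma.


Compute qu = c*Nc + gamma*Df*Nq + 0.5*gamma*B*N_gamma
Term 1: 24.2 * 22.25 = 538.45
Term 2: 18.4 * 1.6 * 11.85 = 348.864
Term 3: 0.5 * 18.4 * 3.0 * 12.53 = 345.828
qu = 538.45 + 348.864 + 345.828
qu = 1233.14 kPa


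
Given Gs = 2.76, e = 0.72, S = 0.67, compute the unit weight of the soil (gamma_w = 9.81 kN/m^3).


Result: 18.493 kN/m^3

Derivation:
Using gamma = gamma_w * (Gs + S*e) / (1 + e)
Numerator: Gs + S*e = 2.76 + 0.67*0.72 = 3.2424
Denominator: 1 + e = 1 + 0.72 = 1.72
gamma = 9.81 * 3.2424 / 1.72
gamma = 18.493 kN/m^3


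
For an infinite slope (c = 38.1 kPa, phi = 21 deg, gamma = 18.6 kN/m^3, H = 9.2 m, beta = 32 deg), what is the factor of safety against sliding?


Using Fs = c / (gamma*H*sin(beta)*cos(beta)) + tan(phi)/tan(beta)
Cohesion contribution = 38.1 / (18.6*9.2*sin(32)*cos(32))
Cohesion contribution = 0.495443
Friction contribution = tan(21)/tan(32) = 0.614311
Fs = 0.495443 + 0.614311
Fs = 1.11


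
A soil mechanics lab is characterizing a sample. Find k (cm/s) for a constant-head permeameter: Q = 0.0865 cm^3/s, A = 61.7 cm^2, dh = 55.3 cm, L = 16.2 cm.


Result: 0.000411 cm/s

Derivation:
Compute hydraulic gradient:
i = dh / L = 55.3 / 16.2 = 3.41358
Then apply Darcy's law:
k = Q / (A * i)
k = 0.0865 / (61.7 * 3.41358)
k = 0.0865 / 210.618
k = 0.000411 cm/s


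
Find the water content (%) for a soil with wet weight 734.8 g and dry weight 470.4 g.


Result: 56.21 %

Derivation:
Using w = (m_wet - m_dry) / m_dry * 100
m_wet - m_dry = 734.8 - 470.4 = 264.4 g
w = 264.4 / 470.4 * 100
w = 56.21 %


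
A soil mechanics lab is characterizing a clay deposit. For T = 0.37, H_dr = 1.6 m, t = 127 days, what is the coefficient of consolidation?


Using cv = T * H_dr^2 / t
H_dr^2 = 1.6^2 = 2.56
cv = 0.37 * 2.56 / 127
cv = 0.00746 m^2/day


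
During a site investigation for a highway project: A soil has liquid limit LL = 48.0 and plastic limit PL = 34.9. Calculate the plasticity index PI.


Using PI = LL - PL
PI = 48.0 - 34.9
PI = 13.1


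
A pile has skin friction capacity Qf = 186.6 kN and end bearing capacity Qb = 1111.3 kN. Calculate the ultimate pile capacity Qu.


Using Qu = Qf + Qb
Qu = 186.6 + 1111.3
Qu = 1297.9 kN


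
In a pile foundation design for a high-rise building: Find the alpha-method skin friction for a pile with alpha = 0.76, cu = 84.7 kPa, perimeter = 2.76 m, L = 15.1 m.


Result: 2682.77 kN

Derivation:
Using Qs = alpha * cu * perimeter * L
Qs = 0.76 * 84.7 * 2.76 * 15.1
Qs = 2682.77 kN


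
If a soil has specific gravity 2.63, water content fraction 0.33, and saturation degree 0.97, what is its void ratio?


Result: 0.8947

Derivation:
Using the relation e = Gs * w / S
e = 2.63 * 0.33 / 0.97
e = 0.8947


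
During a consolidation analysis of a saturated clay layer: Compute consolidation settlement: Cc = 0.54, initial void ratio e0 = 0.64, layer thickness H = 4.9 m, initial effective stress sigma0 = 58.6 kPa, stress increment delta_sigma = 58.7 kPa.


Using Sc = Cc * H / (1 + e0) * log10((sigma0 + delta_sigma) / sigma0)
Stress ratio = (58.6 + 58.7) / 58.6 = 2.00171
log10(2.00171) = 0.3014
Cc * H / (1 + e0) = 0.54 * 4.9 / (1 + 0.64) = 1.61341
Sc = 1.61341 * 0.3014
Sc = 0.4863 m


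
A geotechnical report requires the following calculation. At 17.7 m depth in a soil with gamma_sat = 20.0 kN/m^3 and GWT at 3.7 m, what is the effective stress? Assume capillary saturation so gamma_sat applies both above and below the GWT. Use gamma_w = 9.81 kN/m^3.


Total stress = gamma_sat * depth
sigma = 20.0 * 17.7 = 354.0 kPa
Pore water pressure u = gamma_w * (depth - d_wt)
u = 9.81 * (17.7 - 3.7) = 137.34 kPa
Effective stress = sigma - u
sigma' = 354.0 - 137.34 = 216.66 kPa


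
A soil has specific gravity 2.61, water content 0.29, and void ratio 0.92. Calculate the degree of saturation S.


Using S = Gs * w / e
S = 2.61 * 0.29 / 0.92
S = 0.8227


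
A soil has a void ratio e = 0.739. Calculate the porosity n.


Result: 0.425

Derivation:
Using the relation n = e / (1 + e)
n = 0.739 / (1 + 0.739)
n = 0.739 / 1.739
n = 0.425


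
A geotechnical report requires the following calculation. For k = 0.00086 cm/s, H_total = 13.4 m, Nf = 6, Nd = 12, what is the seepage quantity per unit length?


Result: 5.762e-05 m^3/s per m

Derivation:
Convert k to m/s for unit consistency with H:
k = 0.00086 cm/s = 0.00086 / 100 m/s = 8.6e-06 m/s
Using q = k * H * Nf / Nd
Nf / Nd = 6 / 12 = 0.5
q = 8.6e-06 * 13.4 * 0.5
q = 5.762e-05 m^3/s per m


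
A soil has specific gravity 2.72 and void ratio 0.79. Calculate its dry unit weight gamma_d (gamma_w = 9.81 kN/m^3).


Using gamma_d = Gs * gamma_w / (1 + e)
gamma_d = 2.72 * 9.81 / (1 + 0.79)
gamma_d = 2.72 * 9.81 / 1.79
gamma_d = 14.907 kN/m^3
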